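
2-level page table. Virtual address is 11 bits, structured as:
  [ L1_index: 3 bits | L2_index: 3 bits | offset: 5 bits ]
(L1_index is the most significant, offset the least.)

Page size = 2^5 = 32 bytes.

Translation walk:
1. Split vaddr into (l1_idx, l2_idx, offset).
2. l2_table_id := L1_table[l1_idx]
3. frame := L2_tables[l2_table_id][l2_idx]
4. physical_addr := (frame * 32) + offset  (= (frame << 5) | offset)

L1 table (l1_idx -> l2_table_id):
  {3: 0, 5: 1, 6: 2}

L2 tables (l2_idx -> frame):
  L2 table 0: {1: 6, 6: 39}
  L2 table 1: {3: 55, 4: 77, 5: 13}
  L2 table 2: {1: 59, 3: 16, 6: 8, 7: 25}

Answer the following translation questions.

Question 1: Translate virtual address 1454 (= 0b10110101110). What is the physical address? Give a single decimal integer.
vaddr = 1454 = 0b10110101110
Split: l1_idx=5, l2_idx=5, offset=14
L1[5] = 1
L2[1][5] = 13
paddr = 13 * 32 + 14 = 430

Answer: 430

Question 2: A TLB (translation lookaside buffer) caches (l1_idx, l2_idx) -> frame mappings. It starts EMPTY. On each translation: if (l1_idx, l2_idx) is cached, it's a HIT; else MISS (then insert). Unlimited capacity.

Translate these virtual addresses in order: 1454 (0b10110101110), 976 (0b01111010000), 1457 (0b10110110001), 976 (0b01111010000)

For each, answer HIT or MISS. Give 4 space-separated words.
Answer: MISS MISS HIT HIT

Derivation:
vaddr=1454: (5,5) not in TLB -> MISS, insert
vaddr=976: (3,6) not in TLB -> MISS, insert
vaddr=1457: (5,5) in TLB -> HIT
vaddr=976: (3,6) in TLB -> HIT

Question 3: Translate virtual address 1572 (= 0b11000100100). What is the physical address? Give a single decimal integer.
vaddr = 1572 = 0b11000100100
Split: l1_idx=6, l2_idx=1, offset=4
L1[6] = 2
L2[2][1] = 59
paddr = 59 * 32 + 4 = 1892

Answer: 1892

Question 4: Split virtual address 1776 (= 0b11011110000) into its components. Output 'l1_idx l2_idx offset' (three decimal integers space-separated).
Answer: 6 7 16

Derivation:
vaddr = 1776 = 0b11011110000
  top 3 bits -> l1_idx = 6
  next 3 bits -> l2_idx = 7
  bottom 5 bits -> offset = 16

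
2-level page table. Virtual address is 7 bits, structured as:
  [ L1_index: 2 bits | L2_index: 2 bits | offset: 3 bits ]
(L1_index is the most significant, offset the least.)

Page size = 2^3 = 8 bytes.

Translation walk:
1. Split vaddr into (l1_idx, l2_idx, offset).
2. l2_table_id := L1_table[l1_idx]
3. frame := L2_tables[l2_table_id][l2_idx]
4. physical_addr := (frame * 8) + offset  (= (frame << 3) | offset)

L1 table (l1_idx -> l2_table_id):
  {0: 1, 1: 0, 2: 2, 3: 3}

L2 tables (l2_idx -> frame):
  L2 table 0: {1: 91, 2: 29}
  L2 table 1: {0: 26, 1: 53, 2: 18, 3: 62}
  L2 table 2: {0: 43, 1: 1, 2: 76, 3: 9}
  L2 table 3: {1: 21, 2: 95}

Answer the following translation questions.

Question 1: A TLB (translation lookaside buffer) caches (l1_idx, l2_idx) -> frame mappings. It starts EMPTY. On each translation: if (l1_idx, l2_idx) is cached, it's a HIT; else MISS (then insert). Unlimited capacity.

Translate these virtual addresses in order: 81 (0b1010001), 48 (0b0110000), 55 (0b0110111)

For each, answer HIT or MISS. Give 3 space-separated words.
vaddr=81: (2,2) not in TLB -> MISS, insert
vaddr=48: (1,2) not in TLB -> MISS, insert
vaddr=55: (1,2) in TLB -> HIT

Answer: MISS MISS HIT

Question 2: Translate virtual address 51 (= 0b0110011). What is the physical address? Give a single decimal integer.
Answer: 235

Derivation:
vaddr = 51 = 0b0110011
Split: l1_idx=1, l2_idx=2, offset=3
L1[1] = 0
L2[0][2] = 29
paddr = 29 * 8 + 3 = 235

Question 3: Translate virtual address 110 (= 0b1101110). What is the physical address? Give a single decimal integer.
vaddr = 110 = 0b1101110
Split: l1_idx=3, l2_idx=1, offset=6
L1[3] = 3
L2[3][1] = 21
paddr = 21 * 8 + 6 = 174

Answer: 174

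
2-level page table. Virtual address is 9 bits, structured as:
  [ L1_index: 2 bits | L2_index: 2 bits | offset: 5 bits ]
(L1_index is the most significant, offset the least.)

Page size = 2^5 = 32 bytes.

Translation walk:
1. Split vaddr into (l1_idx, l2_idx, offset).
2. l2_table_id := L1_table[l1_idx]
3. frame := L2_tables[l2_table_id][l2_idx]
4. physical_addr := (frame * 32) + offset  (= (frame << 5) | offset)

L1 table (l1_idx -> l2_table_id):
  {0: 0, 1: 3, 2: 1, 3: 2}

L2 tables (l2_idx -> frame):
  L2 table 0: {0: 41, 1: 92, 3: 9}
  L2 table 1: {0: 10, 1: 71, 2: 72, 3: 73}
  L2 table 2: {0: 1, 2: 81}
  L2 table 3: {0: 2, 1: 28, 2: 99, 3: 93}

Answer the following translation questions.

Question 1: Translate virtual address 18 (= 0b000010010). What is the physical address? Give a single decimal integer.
vaddr = 18 = 0b000010010
Split: l1_idx=0, l2_idx=0, offset=18
L1[0] = 0
L2[0][0] = 41
paddr = 41 * 32 + 18 = 1330

Answer: 1330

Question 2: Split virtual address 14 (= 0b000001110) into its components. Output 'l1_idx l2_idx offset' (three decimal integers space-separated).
Answer: 0 0 14

Derivation:
vaddr = 14 = 0b000001110
  top 2 bits -> l1_idx = 0
  next 2 bits -> l2_idx = 0
  bottom 5 bits -> offset = 14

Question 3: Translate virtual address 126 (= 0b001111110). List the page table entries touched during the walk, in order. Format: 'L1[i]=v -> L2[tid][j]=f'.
vaddr = 126 = 0b001111110
Split: l1_idx=0, l2_idx=3, offset=30

Answer: L1[0]=0 -> L2[0][3]=9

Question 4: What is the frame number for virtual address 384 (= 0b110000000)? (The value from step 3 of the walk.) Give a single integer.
vaddr = 384: l1_idx=3, l2_idx=0
L1[3] = 2; L2[2][0] = 1

Answer: 1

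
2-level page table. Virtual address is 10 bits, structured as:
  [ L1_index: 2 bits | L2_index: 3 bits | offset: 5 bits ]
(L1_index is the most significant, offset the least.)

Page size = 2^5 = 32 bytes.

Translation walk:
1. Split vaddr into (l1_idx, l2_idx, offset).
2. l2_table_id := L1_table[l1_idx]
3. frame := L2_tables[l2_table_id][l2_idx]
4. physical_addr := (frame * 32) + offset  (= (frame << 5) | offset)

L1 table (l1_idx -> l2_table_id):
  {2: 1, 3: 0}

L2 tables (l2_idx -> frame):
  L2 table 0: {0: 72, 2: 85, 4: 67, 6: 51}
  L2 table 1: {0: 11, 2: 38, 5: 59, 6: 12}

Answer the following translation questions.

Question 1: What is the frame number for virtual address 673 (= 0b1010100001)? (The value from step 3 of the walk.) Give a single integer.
Answer: 59

Derivation:
vaddr = 673: l1_idx=2, l2_idx=5
L1[2] = 1; L2[1][5] = 59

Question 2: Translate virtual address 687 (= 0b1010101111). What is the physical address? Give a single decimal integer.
vaddr = 687 = 0b1010101111
Split: l1_idx=2, l2_idx=5, offset=15
L1[2] = 1
L2[1][5] = 59
paddr = 59 * 32 + 15 = 1903

Answer: 1903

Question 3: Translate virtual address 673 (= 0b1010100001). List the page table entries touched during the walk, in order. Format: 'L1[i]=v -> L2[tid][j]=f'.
Answer: L1[2]=1 -> L2[1][5]=59

Derivation:
vaddr = 673 = 0b1010100001
Split: l1_idx=2, l2_idx=5, offset=1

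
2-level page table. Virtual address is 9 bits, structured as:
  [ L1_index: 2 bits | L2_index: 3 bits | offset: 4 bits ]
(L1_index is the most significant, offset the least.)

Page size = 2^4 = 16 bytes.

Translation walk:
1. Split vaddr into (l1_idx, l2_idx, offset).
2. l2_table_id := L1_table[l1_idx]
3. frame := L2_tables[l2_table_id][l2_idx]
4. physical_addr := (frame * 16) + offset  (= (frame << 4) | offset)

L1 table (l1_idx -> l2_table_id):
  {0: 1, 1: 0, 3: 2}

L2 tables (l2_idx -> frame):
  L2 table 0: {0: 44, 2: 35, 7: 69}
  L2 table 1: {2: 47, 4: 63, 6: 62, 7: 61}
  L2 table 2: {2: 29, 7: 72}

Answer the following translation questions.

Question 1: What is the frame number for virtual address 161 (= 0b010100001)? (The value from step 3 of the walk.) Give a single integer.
Answer: 35

Derivation:
vaddr = 161: l1_idx=1, l2_idx=2
L1[1] = 0; L2[0][2] = 35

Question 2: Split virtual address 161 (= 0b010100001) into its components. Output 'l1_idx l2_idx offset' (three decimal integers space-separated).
vaddr = 161 = 0b010100001
  top 2 bits -> l1_idx = 1
  next 3 bits -> l2_idx = 2
  bottom 4 bits -> offset = 1

Answer: 1 2 1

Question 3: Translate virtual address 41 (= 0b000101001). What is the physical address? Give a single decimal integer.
vaddr = 41 = 0b000101001
Split: l1_idx=0, l2_idx=2, offset=9
L1[0] = 1
L2[1][2] = 47
paddr = 47 * 16 + 9 = 761

Answer: 761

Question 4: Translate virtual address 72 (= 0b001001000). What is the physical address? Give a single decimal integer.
vaddr = 72 = 0b001001000
Split: l1_idx=0, l2_idx=4, offset=8
L1[0] = 1
L2[1][4] = 63
paddr = 63 * 16 + 8 = 1016

Answer: 1016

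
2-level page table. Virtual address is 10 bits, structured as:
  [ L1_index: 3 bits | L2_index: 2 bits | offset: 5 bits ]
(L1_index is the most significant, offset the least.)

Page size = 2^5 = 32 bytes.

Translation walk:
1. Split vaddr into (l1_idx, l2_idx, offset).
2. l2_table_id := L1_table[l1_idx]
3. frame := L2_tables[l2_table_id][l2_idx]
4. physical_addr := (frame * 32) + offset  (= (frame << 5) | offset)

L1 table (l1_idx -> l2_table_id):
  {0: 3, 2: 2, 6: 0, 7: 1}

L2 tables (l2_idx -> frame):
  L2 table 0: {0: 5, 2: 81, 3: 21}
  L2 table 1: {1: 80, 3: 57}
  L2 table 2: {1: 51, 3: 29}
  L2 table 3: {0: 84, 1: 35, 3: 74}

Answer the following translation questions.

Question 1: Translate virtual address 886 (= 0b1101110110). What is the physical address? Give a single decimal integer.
Answer: 694

Derivation:
vaddr = 886 = 0b1101110110
Split: l1_idx=6, l2_idx=3, offset=22
L1[6] = 0
L2[0][3] = 21
paddr = 21 * 32 + 22 = 694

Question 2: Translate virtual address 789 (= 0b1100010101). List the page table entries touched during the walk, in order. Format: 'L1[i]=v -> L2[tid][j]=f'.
vaddr = 789 = 0b1100010101
Split: l1_idx=6, l2_idx=0, offset=21

Answer: L1[6]=0 -> L2[0][0]=5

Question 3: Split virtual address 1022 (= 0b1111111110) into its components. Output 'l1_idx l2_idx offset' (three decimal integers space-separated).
Answer: 7 3 30

Derivation:
vaddr = 1022 = 0b1111111110
  top 3 bits -> l1_idx = 7
  next 2 bits -> l2_idx = 3
  bottom 5 bits -> offset = 30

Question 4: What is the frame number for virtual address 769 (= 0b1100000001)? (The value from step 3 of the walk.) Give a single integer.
vaddr = 769: l1_idx=6, l2_idx=0
L1[6] = 0; L2[0][0] = 5

Answer: 5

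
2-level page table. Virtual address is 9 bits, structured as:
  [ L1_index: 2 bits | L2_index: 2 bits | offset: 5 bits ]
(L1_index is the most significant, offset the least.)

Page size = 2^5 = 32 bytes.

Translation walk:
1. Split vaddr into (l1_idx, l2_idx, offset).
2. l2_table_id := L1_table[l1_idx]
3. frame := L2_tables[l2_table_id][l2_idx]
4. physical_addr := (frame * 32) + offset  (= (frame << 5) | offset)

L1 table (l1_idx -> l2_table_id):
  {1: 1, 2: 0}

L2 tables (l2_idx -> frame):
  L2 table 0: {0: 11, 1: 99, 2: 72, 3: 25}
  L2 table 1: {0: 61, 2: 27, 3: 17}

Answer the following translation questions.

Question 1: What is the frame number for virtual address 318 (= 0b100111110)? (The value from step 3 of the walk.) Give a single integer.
Answer: 99

Derivation:
vaddr = 318: l1_idx=2, l2_idx=1
L1[2] = 0; L2[0][1] = 99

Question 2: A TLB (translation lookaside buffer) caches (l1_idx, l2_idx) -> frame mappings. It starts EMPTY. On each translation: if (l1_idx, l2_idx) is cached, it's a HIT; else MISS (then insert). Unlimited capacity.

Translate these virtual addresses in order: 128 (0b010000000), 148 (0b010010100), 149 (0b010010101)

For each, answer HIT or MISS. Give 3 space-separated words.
Answer: MISS HIT HIT

Derivation:
vaddr=128: (1,0) not in TLB -> MISS, insert
vaddr=148: (1,0) in TLB -> HIT
vaddr=149: (1,0) in TLB -> HIT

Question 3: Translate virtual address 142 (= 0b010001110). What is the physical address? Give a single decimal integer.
Answer: 1966

Derivation:
vaddr = 142 = 0b010001110
Split: l1_idx=1, l2_idx=0, offset=14
L1[1] = 1
L2[1][0] = 61
paddr = 61 * 32 + 14 = 1966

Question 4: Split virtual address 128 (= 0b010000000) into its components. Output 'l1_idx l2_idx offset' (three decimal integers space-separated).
Answer: 1 0 0

Derivation:
vaddr = 128 = 0b010000000
  top 2 bits -> l1_idx = 1
  next 2 bits -> l2_idx = 0
  bottom 5 bits -> offset = 0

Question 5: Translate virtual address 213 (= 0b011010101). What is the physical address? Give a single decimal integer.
vaddr = 213 = 0b011010101
Split: l1_idx=1, l2_idx=2, offset=21
L1[1] = 1
L2[1][2] = 27
paddr = 27 * 32 + 21 = 885

Answer: 885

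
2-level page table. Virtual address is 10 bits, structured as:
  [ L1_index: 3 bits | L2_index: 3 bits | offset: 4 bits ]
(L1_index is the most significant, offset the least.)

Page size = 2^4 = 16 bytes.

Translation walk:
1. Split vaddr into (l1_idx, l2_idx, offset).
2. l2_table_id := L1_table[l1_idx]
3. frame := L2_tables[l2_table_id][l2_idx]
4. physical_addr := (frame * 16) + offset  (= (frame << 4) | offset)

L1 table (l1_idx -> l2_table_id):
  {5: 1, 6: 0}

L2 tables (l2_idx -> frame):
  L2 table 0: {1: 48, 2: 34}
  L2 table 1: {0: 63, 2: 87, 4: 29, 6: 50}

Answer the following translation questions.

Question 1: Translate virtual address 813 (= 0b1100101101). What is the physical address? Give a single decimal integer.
vaddr = 813 = 0b1100101101
Split: l1_idx=6, l2_idx=2, offset=13
L1[6] = 0
L2[0][2] = 34
paddr = 34 * 16 + 13 = 557

Answer: 557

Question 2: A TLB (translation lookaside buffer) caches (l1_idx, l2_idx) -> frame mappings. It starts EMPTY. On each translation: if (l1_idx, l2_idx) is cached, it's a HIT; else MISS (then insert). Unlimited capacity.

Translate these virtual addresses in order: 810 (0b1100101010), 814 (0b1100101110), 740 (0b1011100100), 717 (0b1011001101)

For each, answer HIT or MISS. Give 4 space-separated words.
vaddr=810: (6,2) not in TLB -> MISS, insert
vaddr=814: (6,2) in TLB -> HIT
vaddr=740: (5,6) not in TLB -> MISS, insert
vaddr=717: (5,4) not in TLB -> MISS, insert

Answer: MISS HIT MISS MISS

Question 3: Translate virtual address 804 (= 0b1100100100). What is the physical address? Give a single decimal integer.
vaddr = 804 = 0b1100100100
Split: l1_idx=6, l2_idx=2, offset=4
L1[6] = 0
L2[0][2] = 34
paddr = 34 * 16 + 4 = 548

Answer: 548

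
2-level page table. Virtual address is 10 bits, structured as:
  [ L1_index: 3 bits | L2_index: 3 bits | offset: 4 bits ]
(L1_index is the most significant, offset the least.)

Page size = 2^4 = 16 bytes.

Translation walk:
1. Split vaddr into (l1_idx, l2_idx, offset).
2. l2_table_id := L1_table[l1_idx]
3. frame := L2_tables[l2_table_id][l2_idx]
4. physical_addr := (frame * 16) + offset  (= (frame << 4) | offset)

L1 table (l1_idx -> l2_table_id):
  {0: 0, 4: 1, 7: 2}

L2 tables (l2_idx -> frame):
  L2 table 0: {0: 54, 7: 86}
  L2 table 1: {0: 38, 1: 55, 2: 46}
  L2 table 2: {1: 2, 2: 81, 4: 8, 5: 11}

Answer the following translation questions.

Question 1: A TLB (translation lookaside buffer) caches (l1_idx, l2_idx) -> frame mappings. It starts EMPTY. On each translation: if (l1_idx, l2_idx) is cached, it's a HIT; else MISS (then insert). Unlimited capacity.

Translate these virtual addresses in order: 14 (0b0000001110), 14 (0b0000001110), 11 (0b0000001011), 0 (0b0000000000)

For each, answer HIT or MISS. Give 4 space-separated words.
vaddr=14: (0,0) not in TLB -> MISS, insert
vaddr=14: (0,0) in TLB -> HIT
vaddr=11: (0,0) in TLB -> HIT
vaddr=0: (0,0) in TLB -> HIT

Answer: MISS HIT HIT HIT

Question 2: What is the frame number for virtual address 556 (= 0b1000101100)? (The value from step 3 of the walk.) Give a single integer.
vaddr = 556: l1_idx=4, l2_idx=2
L1[4] = 1; L2[1][2] = 46

Answer: 46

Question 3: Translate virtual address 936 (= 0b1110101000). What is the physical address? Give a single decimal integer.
vaddr = 936 = 0b1110101000
Split: l1_idx=7, l2_idx=2, offset=8
L1[7] = 2
L2[2][2] = 81
paddr = 81 * 16 + 8 = 1304

Answer: 1304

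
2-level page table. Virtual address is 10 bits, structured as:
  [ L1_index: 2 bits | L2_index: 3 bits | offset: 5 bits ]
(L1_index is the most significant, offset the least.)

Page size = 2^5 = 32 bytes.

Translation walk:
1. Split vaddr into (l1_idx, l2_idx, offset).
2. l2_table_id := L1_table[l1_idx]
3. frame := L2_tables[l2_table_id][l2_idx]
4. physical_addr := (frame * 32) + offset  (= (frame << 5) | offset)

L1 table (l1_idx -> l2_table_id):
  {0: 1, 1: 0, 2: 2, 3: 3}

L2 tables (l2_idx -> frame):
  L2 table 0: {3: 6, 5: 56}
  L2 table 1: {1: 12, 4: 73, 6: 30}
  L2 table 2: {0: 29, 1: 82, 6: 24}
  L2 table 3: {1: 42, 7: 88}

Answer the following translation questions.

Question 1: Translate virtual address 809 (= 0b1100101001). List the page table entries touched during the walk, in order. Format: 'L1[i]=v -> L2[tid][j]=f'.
vaddr = 809 = 0b1100101001
Split: l1_idx=3, l2_idx=1, offset=9

Answer: L1[3]=3 -> L2[3][1]=42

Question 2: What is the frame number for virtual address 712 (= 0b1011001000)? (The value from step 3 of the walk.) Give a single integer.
Answer: 24

Derivation:
vaddr = 712: l1_idx=2, l2_idx=6
L1[2] = 2; L2[2][6] = 24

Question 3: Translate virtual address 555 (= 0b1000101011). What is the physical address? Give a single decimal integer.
vaddr = 555 = 0b1000101011
Split: l1_idx=2, l2_idx=1, offset=11
L1[2] = 2
L2[2][1] = 82
paddr = 82 * 32 + 11 = 2635

Answer: 2635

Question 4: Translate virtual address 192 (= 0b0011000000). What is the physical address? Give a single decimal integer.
vaddr = 192 = 0b0011000000
Split: l1_idx=0, l2_idx=6, offset=0
L1[0] = 1
L2[1][6] = 30
paddr = 30 * 32 + 0 = 960

Answer: 960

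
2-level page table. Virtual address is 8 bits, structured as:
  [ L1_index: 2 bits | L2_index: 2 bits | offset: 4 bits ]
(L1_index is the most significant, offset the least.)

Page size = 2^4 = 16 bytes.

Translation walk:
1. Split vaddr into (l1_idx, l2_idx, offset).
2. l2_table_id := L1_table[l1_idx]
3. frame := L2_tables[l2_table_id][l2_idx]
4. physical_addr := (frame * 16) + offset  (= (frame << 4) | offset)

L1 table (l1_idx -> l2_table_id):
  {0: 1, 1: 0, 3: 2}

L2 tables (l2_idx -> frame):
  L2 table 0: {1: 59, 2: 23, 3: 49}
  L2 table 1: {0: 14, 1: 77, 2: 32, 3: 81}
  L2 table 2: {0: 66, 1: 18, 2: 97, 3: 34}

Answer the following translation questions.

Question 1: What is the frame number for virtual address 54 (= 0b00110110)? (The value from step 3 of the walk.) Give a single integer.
vaddr = 54: l1_idx=0, l2_idx=3
L1[0] = 1; L2[1][3] = 81

Answer: 81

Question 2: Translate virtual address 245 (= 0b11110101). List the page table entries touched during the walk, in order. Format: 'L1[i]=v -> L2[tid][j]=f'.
vaddr = 245 = 0b11110101
Split: l1_idx=3, l2_idx=3, offset=5

Answer: L1[3]=2 -> L2[2][3]=34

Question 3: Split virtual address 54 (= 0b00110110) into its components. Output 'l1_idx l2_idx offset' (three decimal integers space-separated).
Answer: 0 3 6

Derivation:
vaddr = 54 = 0b00110110
  top 2 bits -> l1_idx = 0
  next 2 bits -> l2_idx = 3
  bottom 4 bits -> offset = 6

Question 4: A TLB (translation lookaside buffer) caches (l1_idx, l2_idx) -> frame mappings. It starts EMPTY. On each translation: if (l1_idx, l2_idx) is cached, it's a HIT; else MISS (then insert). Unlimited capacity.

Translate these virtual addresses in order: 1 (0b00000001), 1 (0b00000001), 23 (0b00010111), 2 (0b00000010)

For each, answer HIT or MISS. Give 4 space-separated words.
vaddr=1: (0,0) not in TLB -> MISS, insert
vaddr=1: (0,0) in TLB -> HIT
vaddr=23: (0,1) not in TLB -> MISS, insert
vaddr=2: (0,0) in TLB -> HIT

Answer: MISS HIT MISS HIT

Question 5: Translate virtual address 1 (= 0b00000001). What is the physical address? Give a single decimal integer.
Answer: 225

Derivation:
vaddr = 1 = 0b00000001
Split: l1_idx=0, l2_idx=0, offset=1
L1[0] = 1
L2[1][0] = 14
paddr = 14 * 16 + 1 = 225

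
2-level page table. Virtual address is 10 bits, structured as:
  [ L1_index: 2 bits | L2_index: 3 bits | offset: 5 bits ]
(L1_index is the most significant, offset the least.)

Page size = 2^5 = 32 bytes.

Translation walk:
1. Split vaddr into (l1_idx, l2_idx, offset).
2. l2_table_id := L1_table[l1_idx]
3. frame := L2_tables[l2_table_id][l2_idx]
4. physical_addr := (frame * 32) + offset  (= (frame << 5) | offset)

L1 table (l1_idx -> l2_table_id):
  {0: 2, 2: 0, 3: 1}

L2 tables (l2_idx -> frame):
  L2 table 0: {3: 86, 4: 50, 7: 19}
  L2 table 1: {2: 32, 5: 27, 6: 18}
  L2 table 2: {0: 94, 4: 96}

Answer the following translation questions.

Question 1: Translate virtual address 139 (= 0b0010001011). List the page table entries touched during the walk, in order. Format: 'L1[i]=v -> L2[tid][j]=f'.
Answer: L1[0]=2 -> L2[2][4]=96

Derivation:
vaddr = 139 = 0b0010001011
Split: l1_idx=0, l2_idx=4, offset=11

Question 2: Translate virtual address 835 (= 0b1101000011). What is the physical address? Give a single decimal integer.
Answer: 1027

Derivation:
vaddr = 835 = 0b1101000011
Split: l1_idx=3, l2_idx=2, offset=3
L1[3] = 1
L2[1][2] = 32
paddr = 32 * 32 + 3 = 1027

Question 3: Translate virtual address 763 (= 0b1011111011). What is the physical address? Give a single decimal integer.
vaddr = 763 = 0b1011111011
Split: l1_idx=2, l2_idx=7, offset=27
L1[2] = 0
L2[0][7] = 19
paddr = 19 * 32 + 27 = 635

Answer: 635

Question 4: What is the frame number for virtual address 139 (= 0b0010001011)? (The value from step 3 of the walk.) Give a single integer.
Answer: 96

Derivation:
vaddr = 139: l1_idx=0, l2_idx=4
L1[0] = 2; L2[2][4] = 96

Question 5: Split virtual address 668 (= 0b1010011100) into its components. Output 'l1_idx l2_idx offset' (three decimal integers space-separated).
Answer: 2 4 28

Derivation:
vaddr = 668 = 0b1010011100
  top 2 bits -> l1_idx = 2
  next 3 bits -> l2_idx = 4
  bottom 5 bits -> offset = 28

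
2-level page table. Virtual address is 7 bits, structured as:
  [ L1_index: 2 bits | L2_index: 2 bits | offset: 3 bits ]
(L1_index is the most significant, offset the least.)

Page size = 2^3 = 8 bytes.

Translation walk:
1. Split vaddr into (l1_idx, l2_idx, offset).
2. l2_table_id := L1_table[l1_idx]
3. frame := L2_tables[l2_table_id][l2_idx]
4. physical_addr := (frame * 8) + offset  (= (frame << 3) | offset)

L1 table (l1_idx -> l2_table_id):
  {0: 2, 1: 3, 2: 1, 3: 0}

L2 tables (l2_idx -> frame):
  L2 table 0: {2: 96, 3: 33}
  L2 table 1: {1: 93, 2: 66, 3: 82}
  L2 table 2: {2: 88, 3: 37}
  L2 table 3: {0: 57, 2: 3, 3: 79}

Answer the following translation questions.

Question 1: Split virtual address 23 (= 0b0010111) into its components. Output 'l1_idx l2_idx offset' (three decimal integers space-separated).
vaddr = 23 = 0b0010111
  top 2 bits -> l1_idx = 0
  next 2 bits -> l2_idx = 2
  bottom 3 bits -> offset = 7

Answer: 0 2 7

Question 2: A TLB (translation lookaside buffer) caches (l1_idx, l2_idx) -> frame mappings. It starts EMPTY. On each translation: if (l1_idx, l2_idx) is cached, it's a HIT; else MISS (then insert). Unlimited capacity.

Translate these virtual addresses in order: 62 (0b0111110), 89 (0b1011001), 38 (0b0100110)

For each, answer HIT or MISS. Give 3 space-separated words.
Answer: MISS MISS MISS

Derivation:
vaddr=62: (1,3) not in TLB -> MISS, insert
vaddr=89: (2,3) not in TLB -> MISS, insert
vaddr=38: (1,0) not in TLB -> MISS, insert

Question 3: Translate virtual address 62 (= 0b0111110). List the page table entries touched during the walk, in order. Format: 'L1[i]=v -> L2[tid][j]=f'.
vaddr = 62 = 0b0111110
Split: l1_idx=1, l2_idx=3, offset=6

Answer: L1[1]=3 -> L2[3][3]=79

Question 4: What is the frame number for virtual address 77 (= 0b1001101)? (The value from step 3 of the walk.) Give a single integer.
vaddr = 77: l1_idx=2, l2_idx=1
L1[2] = 1; L2[1][1] = 93

Answer: 93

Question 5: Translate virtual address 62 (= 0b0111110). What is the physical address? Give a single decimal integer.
vaddr = 62 = 0b0111110
Split: l1_idx=1, l2_idx=3, offset=6
L1[1] = 3
L2[3][3] = 79
paddr = 79 * 8 + 6 = 638

Answer: 638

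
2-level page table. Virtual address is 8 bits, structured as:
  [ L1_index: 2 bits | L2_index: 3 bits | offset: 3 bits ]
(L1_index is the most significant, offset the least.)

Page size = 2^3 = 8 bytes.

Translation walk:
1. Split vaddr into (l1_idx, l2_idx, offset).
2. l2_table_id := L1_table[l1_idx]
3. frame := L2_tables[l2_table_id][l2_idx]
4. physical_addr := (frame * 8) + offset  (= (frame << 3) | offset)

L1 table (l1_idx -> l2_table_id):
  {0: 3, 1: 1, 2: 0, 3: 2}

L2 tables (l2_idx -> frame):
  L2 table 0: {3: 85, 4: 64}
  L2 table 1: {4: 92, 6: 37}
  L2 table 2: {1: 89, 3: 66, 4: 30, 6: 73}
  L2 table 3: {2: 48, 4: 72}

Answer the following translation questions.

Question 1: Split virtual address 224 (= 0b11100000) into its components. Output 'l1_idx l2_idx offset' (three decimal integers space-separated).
Answer: 3 4 0

Derivation:
vaddr = 224 = 0b11100000
  top 2 bits -> l1_idx = 3
  next 3 bits -> l2_idx = 4
  bottom 3 bits -> offset = 0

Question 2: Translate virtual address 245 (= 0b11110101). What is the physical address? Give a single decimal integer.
Answer: 589

Derivation:
vaddr = 245 = 0b11110101
Split: l1_idx=3, l2_idx=6, offset=5
L1[3] = 2
L2[2][6] = 73
paddr = 73 * 8 + 5 = 589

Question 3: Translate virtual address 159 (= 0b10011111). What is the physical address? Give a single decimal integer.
vaddr = 159 = 0b10011111
Split: l1_idx=2, l2_idx=3, offset=7
L1[2] = 0
L2[0][3] = 85
paddr = 85 * 8 + 7 = 687

Answer: 687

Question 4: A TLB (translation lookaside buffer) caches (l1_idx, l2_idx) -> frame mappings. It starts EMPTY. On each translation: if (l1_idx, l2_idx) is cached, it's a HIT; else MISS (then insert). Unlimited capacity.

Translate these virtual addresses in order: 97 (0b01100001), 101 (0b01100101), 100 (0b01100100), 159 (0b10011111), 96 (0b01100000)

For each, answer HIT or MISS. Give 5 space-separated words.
vaddr=97: (1,4) not in TLB -> MISS, insert
vaddr=101: (1,4) in TLB -> HIT
vaddr=100: (1,4) in TLB -> HIT
vaddr=159: (2,3) not in TLB -> MISS, insert
vaddr=96: (1,4) in TLB -> HIT

Answer: MISS HIT HIT MISS HIT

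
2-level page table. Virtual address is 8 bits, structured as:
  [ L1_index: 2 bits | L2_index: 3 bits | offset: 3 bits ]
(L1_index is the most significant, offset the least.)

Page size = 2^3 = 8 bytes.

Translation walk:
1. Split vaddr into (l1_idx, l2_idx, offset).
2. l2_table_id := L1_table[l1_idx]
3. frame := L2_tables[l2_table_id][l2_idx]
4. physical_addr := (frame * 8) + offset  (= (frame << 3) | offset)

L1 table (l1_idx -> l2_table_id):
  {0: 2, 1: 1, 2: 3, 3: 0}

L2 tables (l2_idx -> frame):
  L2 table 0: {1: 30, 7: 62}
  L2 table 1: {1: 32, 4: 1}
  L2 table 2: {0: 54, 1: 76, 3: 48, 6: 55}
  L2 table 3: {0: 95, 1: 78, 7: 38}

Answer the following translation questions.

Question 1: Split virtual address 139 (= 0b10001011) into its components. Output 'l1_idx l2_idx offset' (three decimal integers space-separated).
Answer: 2 1 3

Derivation:
vaddr = 139 = 0b10001011
  top 2 bits -> l1_idx = 2
  next 3 bits -> l2_idx = 1
  bottom 3 bits -> offset = 3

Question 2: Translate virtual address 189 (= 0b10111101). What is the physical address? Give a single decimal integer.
Answer: 309

Derivation:
vaddr = 189 = 0b10111101
Split: l1_idx=2, l2_idx=7, offset=5
L1[2] = 3
L2[3][7] = 38
paddr = 38 * 8 + 5 = 309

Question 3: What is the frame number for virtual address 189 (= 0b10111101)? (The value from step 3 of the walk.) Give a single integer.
Answer: 38

Derivation:
vaddr = 189: l1_idx=2, l2_idx=7
L1[2] = 3; L2[3][7] = 38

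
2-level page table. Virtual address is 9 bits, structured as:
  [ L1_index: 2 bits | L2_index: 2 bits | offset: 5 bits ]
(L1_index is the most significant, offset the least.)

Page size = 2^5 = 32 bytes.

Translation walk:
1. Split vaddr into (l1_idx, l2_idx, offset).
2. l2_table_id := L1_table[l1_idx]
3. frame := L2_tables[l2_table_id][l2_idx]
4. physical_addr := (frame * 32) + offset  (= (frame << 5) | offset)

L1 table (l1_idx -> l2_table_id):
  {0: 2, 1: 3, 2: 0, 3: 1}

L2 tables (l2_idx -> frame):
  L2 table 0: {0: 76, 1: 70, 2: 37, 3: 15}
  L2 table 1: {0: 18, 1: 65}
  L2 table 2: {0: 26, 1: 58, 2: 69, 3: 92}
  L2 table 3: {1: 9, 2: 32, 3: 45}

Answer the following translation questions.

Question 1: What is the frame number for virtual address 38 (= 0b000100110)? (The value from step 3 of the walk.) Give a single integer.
Answer: 58

Derivation:
vaddr = 38: l1_idx=0, l2_idx=1
L1[0] = 2; L2[2][1] = 58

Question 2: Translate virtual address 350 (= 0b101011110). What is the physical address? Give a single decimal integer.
vaddr = 350 = 0b101011110
Split: l1_idx=2, l2_idx=2, offset=30
L1[2] = 0
L2[0][2] = 37
paddr = 37 * 32 + 30 = 1214

Answer: 1214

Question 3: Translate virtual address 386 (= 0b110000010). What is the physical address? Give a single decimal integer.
vaddr = 386 = 0b110000010
Split: l1_idx=3, l2_idx=0, offset=2
L1[3] = 1
L2[1][0] = 18
paddr = 18 * 32 + 2 = 578

Answer: 578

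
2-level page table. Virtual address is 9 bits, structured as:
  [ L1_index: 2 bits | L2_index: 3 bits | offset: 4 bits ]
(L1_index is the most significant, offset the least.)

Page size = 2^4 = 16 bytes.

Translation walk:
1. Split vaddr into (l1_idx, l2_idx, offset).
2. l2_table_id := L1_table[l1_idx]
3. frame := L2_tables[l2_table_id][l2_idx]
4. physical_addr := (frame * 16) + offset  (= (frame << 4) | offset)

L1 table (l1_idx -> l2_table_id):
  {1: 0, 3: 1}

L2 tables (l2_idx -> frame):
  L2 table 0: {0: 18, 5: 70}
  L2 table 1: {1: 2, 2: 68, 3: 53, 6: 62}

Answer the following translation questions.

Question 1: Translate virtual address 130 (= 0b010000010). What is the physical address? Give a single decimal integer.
Answer: 290

Derivation:
vaddr = 130 = 0b010000010
Split: l1_idx=1, l2_idx=0, offset=2
L1[1] = 0
L2[0][0] = 18
paddr = 18 * 16 + 2 = 290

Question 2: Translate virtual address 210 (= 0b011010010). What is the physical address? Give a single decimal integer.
vaddr = 210 = 0b011010010
Split: l1_idx=1, l2_idx=5, offset=2
L1[1] = 0
L2[0][5] = 70
paddr = 70 * 16 + 2 = 1122

Answer: 1122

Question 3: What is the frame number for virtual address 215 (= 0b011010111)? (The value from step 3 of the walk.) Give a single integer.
vaddr = 215: l1_idx=1, l2_idx=5
L1[1] = 0; L2[0][5] = 70

Answer: 70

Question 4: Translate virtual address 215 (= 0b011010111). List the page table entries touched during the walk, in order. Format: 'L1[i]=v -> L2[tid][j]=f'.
Answer: L1[1]=0 -> L2[0][5]=70

Derivation:
vaddr = 215 = 0b011010111
Split: l1_idx=1, l2_idx=5, offset=7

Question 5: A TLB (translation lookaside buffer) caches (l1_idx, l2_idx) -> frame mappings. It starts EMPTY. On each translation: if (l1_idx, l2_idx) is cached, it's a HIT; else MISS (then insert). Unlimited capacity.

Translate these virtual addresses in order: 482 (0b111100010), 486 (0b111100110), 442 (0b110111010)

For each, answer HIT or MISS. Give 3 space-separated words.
Answer: MISS HIT MISS

Derivation:
vaddr=482: (3,6) not in TLB -> MISS, insert
vaddr=486: (3,6) in TLB -> HIT
vaddr=442: (3,3) not in TLB -> MISS, insert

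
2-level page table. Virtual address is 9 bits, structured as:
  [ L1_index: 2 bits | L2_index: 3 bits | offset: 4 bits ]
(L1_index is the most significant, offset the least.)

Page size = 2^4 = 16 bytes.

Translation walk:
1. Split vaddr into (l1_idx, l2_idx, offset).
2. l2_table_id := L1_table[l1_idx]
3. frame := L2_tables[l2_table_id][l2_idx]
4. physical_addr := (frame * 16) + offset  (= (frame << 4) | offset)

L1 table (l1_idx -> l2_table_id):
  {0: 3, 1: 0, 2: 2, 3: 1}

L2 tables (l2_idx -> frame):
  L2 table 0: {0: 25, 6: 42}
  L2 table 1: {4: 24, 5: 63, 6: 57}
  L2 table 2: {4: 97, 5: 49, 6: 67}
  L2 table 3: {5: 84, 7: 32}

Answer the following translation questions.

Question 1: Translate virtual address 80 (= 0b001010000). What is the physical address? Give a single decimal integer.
vaddr = 80 = 0b001010000
Split: l1_idx=0, l2_idx=5, offset=0
L1[0] = 3
L2[3][5] = 84
paddr = 84 * 16 + 0 = 1344

Answer: 1344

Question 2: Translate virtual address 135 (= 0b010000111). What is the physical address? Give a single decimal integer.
Answer: 407

Derivation:
vaddr = 135 = 0b010000111
Split: l1_idx=1, l2_idx=0, offset=7
L1[1] = 0
L2[0][0] = 25
paddr = 25 * 16 + 7 = 407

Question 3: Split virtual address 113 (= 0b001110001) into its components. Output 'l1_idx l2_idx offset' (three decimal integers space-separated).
Answer: 0 7 1

Derivation:
vaddr = 113 = 0b001110001
  top 2 bits -> l1_idx = 0
  next 3 bits -> l2_idx = 7
  bottom 4 bits -> offset = 1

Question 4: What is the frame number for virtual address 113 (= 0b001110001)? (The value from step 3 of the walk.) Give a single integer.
vaddr = 113: l1_idx=0, l2_idx=7
L1[0] = 3; L2[3][7] = 32

Answer: 32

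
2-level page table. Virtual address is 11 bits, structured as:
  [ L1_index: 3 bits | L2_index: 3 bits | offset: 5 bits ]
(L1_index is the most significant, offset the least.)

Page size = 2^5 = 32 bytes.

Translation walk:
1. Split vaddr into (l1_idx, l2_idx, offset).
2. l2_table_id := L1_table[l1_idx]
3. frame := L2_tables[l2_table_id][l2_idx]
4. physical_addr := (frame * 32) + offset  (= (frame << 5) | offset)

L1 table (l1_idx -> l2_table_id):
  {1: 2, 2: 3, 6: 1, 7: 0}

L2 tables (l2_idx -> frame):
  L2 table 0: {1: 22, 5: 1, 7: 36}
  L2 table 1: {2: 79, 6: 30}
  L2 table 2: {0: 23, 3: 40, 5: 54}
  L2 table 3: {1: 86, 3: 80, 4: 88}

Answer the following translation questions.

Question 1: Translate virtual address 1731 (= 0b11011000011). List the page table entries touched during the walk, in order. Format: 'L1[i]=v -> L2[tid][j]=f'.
vaddr = 1731 = 0b11011000011
Split: l1_idx=6, l2_idx=6, offset=3

Answer: L1[6]=1 -> L2[1][6]=30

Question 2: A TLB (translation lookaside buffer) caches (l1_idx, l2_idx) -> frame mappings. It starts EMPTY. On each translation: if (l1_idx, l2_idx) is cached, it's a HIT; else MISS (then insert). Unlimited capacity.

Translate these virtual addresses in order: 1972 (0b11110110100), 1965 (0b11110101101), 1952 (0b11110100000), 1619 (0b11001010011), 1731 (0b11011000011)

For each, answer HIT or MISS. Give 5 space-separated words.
vaddr=1972: (7,5) not in TLB -> MISS, insert
vaddr=1965: (7,5) in TLB -> HIT
vaddr=1952: (7,5) in TLB -> HIT
vaddr=1619: (6,2) not in TLB -> MISS, insert
vaddr=1731: (6,6) not in TLB -> MISS, insert

Answer: MISS HIT HIT MISS MISS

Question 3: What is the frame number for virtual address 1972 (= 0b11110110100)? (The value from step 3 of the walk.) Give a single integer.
vaddr = 1972: l1_idx=7, l2_idx=5
L1[7] = 0; L2[0][5] = 1

Answer: 1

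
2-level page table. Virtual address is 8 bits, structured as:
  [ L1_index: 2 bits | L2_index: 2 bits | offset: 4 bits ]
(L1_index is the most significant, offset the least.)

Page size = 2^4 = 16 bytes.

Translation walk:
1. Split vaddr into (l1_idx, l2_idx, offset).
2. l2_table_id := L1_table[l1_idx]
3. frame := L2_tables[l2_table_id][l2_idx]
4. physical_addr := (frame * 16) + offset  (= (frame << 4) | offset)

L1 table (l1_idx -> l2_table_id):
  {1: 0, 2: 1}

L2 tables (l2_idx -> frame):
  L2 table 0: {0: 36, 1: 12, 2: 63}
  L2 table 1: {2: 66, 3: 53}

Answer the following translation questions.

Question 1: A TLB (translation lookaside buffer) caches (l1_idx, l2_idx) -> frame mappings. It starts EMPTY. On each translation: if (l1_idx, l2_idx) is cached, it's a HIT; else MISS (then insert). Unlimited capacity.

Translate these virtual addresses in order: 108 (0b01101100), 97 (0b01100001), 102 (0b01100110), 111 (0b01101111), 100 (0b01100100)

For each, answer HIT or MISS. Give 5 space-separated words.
Answer: MISS HIT HIT HIT HIT

Derivation:
vaddr=108: (1,2) not in TLB -> MISS, insert
vaddr=97: (1,2) in TLB -> HIT
vaddr=102: (1,2) in TLB -> HIT
vaddr=111: (1,2) in TLB -> HIT
vaddr=100: (1,2) in TLB -> HIT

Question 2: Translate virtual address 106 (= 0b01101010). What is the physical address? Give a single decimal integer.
Answer: 1018

Derivation:
vaddr = 106 = 0b01101010
Split: l1_idx=1, l2_idx=2, offset=10
L1[1] = 0
L2[0][2] = 63
paddr = 63 * 16 + 10 = 1018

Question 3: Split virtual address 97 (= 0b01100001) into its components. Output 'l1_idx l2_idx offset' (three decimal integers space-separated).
vaddr = 97 = 0b01100001
  top 2 bits -> l1_idx = 1
  next 2 bits -> l2_idx = 2
  bottom 4 bits -> offset = 1

Answer: 1 2 1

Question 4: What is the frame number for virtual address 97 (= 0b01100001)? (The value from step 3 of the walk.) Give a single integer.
vaddr = 97: l1_idx=1, l2_idx=2
L1[1] = 0; L2[0][2] = 63

Answer: 63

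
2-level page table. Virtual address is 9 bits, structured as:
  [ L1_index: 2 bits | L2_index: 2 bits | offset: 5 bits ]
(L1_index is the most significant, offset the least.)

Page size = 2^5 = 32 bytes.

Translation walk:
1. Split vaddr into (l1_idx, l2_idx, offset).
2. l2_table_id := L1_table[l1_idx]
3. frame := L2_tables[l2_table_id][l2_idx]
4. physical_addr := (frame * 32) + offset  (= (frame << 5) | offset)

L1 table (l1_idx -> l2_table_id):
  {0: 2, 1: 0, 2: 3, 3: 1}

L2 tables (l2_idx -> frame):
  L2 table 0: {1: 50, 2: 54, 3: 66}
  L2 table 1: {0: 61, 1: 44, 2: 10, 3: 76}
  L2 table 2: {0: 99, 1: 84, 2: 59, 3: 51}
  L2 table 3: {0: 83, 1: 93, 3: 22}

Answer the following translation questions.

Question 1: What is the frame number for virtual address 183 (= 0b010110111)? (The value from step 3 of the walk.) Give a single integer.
vaddr = 183: l1_idx=1, l2_idx=1
L1[1] = 0; L2[0][1] = 50

Answer: 50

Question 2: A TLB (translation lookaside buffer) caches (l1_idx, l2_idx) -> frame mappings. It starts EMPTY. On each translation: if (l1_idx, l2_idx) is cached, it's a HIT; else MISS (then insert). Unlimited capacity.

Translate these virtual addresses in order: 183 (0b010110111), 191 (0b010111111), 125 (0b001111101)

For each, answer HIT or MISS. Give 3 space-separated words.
Answer: MISS HIT MISS

Derivation:
vaddr=183: (1,1) not in TLB -> MISS, insert
vaddr=191: (1,1) in TLB -> HIT
vaddr=125: (0,3) not in TLB -> MISS, insert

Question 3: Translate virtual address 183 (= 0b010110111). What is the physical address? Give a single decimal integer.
Answer: 1623

Derivation:
vaddr = 183 = 0b010110111
Split: l1_idx=1, l2_idx=1, offset=23
L1[1] = 0
L2[0][1] = 50
paddr = 50 * 32 + 23 = 1623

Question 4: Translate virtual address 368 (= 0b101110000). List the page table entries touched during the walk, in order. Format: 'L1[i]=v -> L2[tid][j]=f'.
Answer: L1[2]=3 -> L2[3][3]=22

Derivation:
vaddr = 368 = 0b101110000
Split: l1_idx=2, l2_idx=3, offset=16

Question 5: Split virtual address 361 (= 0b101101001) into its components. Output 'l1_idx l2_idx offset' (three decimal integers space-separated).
vaddr = 361 = 0b101101001
  top 2 bits -> l1_idx = 2
  next 2 bits -> l2_idx = 3
  bottom 5 bits -> offset = 9

Answer: 2 3 9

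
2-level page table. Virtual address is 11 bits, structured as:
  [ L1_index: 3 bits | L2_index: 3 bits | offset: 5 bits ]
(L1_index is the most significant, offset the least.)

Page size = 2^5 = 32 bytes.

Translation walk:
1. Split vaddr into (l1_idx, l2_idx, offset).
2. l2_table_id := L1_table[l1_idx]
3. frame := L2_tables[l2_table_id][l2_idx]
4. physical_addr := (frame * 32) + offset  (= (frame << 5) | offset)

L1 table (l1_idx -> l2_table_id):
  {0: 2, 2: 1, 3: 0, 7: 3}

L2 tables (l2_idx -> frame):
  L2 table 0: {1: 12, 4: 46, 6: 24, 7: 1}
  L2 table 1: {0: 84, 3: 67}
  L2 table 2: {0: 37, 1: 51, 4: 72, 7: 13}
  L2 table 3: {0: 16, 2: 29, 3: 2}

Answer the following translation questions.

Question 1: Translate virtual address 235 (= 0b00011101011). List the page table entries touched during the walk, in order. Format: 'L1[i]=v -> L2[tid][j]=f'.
vaddr = 235 = 0b00011101011
Split: l1_idx=0, l2_idx=7, offset=11

Answer: L1[0]=2 -> L2[2][7]=13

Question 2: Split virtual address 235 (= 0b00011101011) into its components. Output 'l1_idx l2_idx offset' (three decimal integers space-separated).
Answer: 0 7 11

Derivation:
vaddr = 235 = 0b00011101011
  top 3 bits -> l1_idx = 0
  next 3 bits -> l2_idx = 7
  bottom 5 bits -> offset = 11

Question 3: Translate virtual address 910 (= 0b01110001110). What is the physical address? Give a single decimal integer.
Answer: 1486

Derivation:
vaddr = 910 = 0b01110001110
Split: l1_idx=3, l2_idx=4, offset=14
L1[3] = 0
L2[0][4] = 46
paddr = 46 * 32 + 14 = 1486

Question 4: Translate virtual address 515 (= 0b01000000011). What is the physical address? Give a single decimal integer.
vaddr = 515 = 0b01000000011
Split: l1_idx=2, l2_idx=0, offset=3
L1[2] = 1
L2[1][0] = 84
paddr = 84 * 32 + 3 = 2691

Answer: 2691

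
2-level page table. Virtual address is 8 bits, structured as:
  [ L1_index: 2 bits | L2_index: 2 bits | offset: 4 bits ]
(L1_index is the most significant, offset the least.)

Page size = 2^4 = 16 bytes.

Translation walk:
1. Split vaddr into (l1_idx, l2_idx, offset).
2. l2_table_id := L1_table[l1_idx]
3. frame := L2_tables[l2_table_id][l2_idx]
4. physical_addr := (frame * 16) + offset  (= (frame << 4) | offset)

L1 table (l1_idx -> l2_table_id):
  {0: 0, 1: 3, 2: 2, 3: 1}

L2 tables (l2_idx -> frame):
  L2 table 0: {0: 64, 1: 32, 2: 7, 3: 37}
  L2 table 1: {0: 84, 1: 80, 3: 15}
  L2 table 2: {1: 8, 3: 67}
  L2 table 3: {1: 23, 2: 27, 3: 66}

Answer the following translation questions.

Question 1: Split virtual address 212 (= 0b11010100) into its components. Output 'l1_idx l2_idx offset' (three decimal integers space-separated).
Answer: 3 1 4

Derivation:
vaddr = 212 = 0b11010100
  top 2 bits -> l1_idx = 3
  next 2 bits -> l2_idx = 1
  bottom 4 bits -> offset = 4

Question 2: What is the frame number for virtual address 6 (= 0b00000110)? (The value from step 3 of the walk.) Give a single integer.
Answer: 64

Derivation:
vaddr = 6: l1_idx=0, l2_idx=0
L1[0] = 0; L2[0][0] = 64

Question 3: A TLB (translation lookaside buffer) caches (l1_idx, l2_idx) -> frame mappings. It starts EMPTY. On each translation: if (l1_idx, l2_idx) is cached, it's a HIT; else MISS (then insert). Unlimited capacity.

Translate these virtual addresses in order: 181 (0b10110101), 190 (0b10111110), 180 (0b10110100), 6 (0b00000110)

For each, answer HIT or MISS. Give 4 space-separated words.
vaddr=181: (2,3) not in TLB -> MISS, insert
vaddr=190: (2,3) in TLB -> HIT
vaddr=180: (2,3) in TLB -> HIT
vaddr=6: (0,0) not in TLB -> MISS, insert

Answer: MISS HIT HIT MISS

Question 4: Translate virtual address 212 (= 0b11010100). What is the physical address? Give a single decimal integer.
Answer: 1284

Derivation:
vaddr = 212 = 0b11010100
Split: l1_idx=3, l2_idx=1, offset=4
L1[3] = 1
L2[1][1] = 80
paddr = 80 * 16 + 4 = 1284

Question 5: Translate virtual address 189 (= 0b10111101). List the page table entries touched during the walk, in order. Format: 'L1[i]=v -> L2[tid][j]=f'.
Answer: L1[2]=2 -> L2[2][3]=67

Derivation:
vaddr = 189 = 0b10111101
Split: l1_idx=2, l2_idx=3, offset=13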